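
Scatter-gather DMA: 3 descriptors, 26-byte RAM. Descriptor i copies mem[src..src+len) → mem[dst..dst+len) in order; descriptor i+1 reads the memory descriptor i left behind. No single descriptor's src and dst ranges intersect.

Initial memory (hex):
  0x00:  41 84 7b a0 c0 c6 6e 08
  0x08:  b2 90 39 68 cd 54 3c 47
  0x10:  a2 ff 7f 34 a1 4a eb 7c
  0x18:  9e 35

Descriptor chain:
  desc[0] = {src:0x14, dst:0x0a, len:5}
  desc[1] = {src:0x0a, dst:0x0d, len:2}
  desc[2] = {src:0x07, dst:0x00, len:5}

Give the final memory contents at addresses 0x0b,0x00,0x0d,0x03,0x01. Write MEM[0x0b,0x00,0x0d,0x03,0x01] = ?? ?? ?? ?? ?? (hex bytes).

#0 dst[0x0a+5] := {0xa1,0x4a,0xeb,0x7c,0x9e}
#1 dst[0x0d+2] := {0xa1,0x4a}
#2 dst[0x00+5] := {0x08,0xb2,0x90,0xa1,0x4a}
query mem[0x0b]=0x4a, mem[0x00]=0x08, mem[0x0d]=0xa1, mem[0x03]=0xa1, mem[0x01]=0xb2

MEM[0x0b,0x00,0x0d,0x03,0x01] = 4a 08 a1 a1 b2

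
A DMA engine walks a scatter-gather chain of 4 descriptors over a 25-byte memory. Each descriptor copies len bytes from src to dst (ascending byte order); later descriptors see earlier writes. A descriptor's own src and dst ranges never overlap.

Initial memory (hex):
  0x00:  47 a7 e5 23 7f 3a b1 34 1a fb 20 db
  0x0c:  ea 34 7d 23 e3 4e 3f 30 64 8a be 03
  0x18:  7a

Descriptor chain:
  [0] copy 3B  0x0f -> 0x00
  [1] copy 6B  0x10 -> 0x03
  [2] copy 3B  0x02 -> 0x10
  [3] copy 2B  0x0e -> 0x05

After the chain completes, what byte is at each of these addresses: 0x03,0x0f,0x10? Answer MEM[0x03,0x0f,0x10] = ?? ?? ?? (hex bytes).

MEM[0x03,0x0f,0x10] = e3 23 4e

D0: mem[0x00..0x02] <- [23 e3 4e]
D1: mem[0x03..0x08] <- [e3 4e 3f 30 64 8a]
D2: mem[0x10..0x12] <- [4e e3 4e]
D3: mem[0x05..0x06] <- [7d 23]
query mem[0x03]=0xe3, mem[0x0f]=0x23, mem[0x10]=0x4e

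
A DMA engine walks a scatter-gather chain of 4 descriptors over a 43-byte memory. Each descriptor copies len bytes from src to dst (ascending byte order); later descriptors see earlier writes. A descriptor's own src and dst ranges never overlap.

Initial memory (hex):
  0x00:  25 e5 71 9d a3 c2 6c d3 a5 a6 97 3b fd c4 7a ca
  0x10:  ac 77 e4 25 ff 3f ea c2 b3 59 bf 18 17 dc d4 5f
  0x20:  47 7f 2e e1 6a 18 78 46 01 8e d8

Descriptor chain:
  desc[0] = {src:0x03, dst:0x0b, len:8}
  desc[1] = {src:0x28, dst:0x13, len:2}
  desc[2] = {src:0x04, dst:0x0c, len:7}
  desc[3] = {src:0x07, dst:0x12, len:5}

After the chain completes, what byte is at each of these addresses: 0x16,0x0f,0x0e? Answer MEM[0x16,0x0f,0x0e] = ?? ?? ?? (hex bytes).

MEM[0x16,0x0f,0x0e] = 9d d3 6c

#0 dst[0x0b+8] := {0x9d,0xa3,0xc2,0x6c,0xd3,0xa5,0xa6,0x97}
#1 dst[0x13+2] := {0x01,0x8e}
#2 dst[0x0c+7] := {0xa3,0xc2,0x6c,0xd3,0xa5,0xa6,0x97}
#3 dst[0x12+5] := {0xd3,0xa5,0xa6,0x97,0x9d}
query mem[0x16]=0x9d, mem[0x0f]=0xd3, mem[0x0e]=0x6c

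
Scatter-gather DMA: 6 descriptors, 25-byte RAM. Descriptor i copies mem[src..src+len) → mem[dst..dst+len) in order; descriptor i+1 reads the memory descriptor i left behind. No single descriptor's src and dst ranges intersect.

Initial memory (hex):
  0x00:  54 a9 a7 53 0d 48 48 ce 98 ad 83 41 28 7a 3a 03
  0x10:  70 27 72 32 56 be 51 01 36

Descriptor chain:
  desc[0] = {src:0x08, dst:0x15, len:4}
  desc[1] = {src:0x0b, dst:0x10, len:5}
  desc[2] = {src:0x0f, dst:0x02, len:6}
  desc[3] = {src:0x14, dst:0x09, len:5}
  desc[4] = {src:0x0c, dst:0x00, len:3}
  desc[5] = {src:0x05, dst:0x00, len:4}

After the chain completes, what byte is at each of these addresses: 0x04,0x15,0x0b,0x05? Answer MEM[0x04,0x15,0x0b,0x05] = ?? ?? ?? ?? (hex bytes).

D0: mem[0x15..0x18] <- [98 ad 83 41]
D1: mem[0x10..0x14] <- [41 28 7a 3a 03]
D2: mem[0x02..0x07] <- [03 41 28 7a 3a 03]
D3: mem[0x09..0x0d] <- [03 98 ad 83 41]
D4: mem[0x00..0x02] <- [83 41 3a]
D5: mem[0x00..0x03] <- [7a 3a 03 98]
query mem[0x04]=0x28, mem[0x15]=0x98, mem[0x0b]=0xad, mem[0x05]=0x7a

MEM[0x04,0x15,0x0b,0x05] = 28 98 ad 7a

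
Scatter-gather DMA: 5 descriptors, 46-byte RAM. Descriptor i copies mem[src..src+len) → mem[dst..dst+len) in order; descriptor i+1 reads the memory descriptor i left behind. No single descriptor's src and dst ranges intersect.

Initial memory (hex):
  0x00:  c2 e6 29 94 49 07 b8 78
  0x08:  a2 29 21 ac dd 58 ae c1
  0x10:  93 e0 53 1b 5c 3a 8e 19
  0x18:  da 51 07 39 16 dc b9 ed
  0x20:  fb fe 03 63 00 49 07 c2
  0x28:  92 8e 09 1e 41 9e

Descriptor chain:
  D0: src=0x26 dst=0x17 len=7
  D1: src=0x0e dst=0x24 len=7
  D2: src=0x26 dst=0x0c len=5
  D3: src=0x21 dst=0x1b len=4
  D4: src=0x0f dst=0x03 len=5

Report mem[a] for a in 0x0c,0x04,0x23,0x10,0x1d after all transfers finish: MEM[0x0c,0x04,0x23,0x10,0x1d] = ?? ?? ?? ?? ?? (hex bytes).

[0] 0x26->0x17 len=7 : 07 c2 92 8e 09 1e 41
[1] 0x0e->0x24 len=7 : ae c1 93 e0 53 1b 5c
[2] 0x26->0x0c len=5 : 93 e0 53 1b 5c
[3] 0x21->0x1b len=4 : fe 03 63 ae
[4] 0x0f->0x03 len=5 : 1b 5c e0 53 1b
query mem[0x0c]=0x93, mem[0x04]=0x5c, mem[0x23]=0x63, mem[0x10]=0x5c, mem[0x1d]=0x63

MEM[0x0c,0x04,0x23,0x10,0x1d] = 93 5c 63 5c 63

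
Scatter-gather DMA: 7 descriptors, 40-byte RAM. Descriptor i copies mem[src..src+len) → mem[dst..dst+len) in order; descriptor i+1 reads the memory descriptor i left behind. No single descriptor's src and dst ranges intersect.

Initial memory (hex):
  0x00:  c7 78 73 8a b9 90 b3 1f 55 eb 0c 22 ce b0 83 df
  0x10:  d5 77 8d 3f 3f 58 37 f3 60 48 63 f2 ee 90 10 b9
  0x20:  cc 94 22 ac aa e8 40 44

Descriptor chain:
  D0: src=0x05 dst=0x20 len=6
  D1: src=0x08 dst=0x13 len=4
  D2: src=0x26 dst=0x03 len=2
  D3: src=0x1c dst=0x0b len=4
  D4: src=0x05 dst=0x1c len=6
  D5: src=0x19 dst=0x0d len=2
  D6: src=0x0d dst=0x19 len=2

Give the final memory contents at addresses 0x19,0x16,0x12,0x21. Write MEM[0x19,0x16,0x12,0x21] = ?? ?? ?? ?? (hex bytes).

D0: mem[0x20..0x25] <- [90 b3 1f 55 eb 0c]
D1: mem[0x13..0x16] <- [55 eb 0c 22]
D2: mem[0x03..0x04] <- [40 44]
D3: mem[0x0b..0x0e] <- [ee 90 10 b9]
D4: mem[0x1c..0x21] <- [90 b3 1f 55 eb 0c]
D5: mem[0x0d..0x0e] <- [48 63]
D6: mem[0x19..0x1a] <- [48 63]
query mem[0x19]=0x48, mem[0x16]=0x22, mem[0x12]=0x8d, mem[0x21]=0x0c

MEM[0x19,0x16,0x12,0x21] = 48 22 8d 0c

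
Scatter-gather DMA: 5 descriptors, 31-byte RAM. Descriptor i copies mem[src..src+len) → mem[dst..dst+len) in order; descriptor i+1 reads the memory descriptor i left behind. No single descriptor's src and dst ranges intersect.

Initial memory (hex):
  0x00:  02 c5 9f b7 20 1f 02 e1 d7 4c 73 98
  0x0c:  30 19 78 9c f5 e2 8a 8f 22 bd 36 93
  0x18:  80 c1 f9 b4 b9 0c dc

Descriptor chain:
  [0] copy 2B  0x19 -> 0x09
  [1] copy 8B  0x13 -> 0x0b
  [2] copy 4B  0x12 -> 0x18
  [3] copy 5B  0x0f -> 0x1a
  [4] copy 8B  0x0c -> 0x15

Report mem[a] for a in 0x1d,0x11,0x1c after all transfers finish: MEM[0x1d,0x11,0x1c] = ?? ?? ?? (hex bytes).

  after D0: wrote 2B at 0x09 = c1f9
  after D1: wrote 8B at 0x0b = 8f22bd369380c1f9
  after D2: wrote 4B at 0x18 = f98f22bd
  after D3: wrote 5B at 0x1a = 9380c1f98f
  after D4: wrote 8B at 0x15 = 22bd369380c1f98f
query mem[0x1d]=0xf9, mem[0x11]=0xc1, mem[0x1c]=0x8f

MEM[0x1d,0x11,0x1c] = f9 c1 8f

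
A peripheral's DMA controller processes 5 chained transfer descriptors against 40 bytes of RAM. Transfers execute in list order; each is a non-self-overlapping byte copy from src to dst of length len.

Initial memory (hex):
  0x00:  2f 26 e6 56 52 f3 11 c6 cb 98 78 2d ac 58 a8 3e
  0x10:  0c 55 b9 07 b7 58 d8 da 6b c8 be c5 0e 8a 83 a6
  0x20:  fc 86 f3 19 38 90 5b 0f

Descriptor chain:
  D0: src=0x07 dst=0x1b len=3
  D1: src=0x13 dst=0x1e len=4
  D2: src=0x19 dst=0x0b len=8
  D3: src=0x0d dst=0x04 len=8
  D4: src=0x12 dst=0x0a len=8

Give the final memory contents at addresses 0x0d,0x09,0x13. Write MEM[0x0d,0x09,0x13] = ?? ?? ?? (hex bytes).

[0] 0x07->0x1b len=3 : c6 cb 98
[1] 0x13->0x1e len=4 : 07 b7 58 d8
[2] 0x19->0x0b len=8 : c8 be c6 cb 98 07 b7 58
[3] 0x0d->0x04 len=8 : c6 cb 98 07 b7 58 07 b7
[4] 0x12->0x0a len=8 : 58 07 b7 58 d8 da 6b c8
query mem[0x0d]=0x58, mem[0x09]=0x58, mem[0x13]=0x07

MEM[0x0d,0x09,0x13] = 58 58 07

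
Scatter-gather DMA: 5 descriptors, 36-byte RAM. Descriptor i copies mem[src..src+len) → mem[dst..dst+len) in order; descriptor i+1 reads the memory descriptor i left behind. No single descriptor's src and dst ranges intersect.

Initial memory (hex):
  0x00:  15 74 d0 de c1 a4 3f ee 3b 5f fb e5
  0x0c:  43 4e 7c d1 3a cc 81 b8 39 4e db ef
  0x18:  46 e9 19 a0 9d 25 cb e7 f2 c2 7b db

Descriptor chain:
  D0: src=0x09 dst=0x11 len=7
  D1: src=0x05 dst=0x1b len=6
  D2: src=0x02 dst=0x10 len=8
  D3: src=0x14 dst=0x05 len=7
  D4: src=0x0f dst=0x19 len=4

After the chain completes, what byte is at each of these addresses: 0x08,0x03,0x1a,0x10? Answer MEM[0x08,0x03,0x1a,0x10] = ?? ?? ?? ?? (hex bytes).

MEM[0x08,0x03,0x1a,0x10] = 5f de d0 d0

D0: mem[0x11..0x17] <- [5f fb e5 43 4e 7c d1]
D1: mem[0x1b..0x20] <- [a4 3f ee 3b 5f fb]
D2: mem[0x10..0x17] <- [d0 de c1 a4 3f ee 3b 5f]
D3: mem[0x05..0x0b] <- [3f ee 3b 5f 46 e9 19]
D4: mem[0x19..0x1c] <- [d1 d0 de c1]
query mem[0x08]=0x5f, mem[0x03]=0xde, mem[0x1a]=0xd0, mem[0x10]=0xd0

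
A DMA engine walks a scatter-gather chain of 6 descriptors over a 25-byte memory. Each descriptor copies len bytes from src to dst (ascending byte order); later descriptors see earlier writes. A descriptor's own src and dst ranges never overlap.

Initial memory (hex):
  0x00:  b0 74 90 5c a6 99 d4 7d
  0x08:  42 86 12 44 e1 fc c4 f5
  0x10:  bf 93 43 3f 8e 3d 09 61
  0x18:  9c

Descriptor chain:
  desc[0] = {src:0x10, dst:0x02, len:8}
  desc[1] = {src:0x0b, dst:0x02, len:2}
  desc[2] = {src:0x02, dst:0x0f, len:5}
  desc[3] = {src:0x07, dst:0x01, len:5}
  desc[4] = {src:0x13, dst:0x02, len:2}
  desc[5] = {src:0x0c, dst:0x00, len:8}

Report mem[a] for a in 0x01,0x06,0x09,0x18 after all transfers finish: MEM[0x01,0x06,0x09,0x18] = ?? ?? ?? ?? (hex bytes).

MEM[0x01,0x06,0x09,0x18] = fc 3f 61 9c

#0 dst[0x02+8] := {0xbf,0x93,0x43,0x3f,0x8e,0x3d,0x09,0x61}
#1 dst[0x02+2] := {0x44,0xe1}
#2 dst[0x0f+5] := {0x44,0xe1,0x43,0x3f,0x8e}
#3 dst[0x01+5] := {0x3d,0x09,0x61,0x12,0x44}
#4 dst[0x02+2] := {0x8e,0x8e}
#5 dst[0x00+8] := {0xe1,0xfc,0xc4,0x44,0xe1,0x43,0x3f,0x8e}
query mem[0x01]=0xfc, mem[0x06]=0x3f, mem[0x09]=0x61, mem[0x18]=0x9c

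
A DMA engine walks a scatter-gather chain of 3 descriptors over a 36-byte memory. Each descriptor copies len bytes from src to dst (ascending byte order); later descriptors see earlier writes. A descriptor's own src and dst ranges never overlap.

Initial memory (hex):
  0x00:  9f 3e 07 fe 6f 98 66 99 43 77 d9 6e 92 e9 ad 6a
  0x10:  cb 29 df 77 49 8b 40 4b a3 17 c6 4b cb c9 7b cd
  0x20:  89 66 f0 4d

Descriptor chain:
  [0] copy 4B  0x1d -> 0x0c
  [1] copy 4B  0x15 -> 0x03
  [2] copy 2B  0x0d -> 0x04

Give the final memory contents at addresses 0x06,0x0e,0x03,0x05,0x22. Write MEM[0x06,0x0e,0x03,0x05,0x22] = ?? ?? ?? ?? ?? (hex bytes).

MEM[0x06,0x0e,0x03,0x05,0x22] = a3 cd 8b cd f0

#0 dst[0x0c+4] := {0xc9,0x7b,0xcd,0x89}
#1 dst[0x03+4] := {0x8b,0x40,0x4b,0xa3}
#2 dst[0x04+2] := {0x7b,0xcd}
query mem[0x06]=0xa3, mem[0x0e]=0xcd, mem[0x03]=0x8b, mem[0x05]=0xcd, mem[0x22]=0xf0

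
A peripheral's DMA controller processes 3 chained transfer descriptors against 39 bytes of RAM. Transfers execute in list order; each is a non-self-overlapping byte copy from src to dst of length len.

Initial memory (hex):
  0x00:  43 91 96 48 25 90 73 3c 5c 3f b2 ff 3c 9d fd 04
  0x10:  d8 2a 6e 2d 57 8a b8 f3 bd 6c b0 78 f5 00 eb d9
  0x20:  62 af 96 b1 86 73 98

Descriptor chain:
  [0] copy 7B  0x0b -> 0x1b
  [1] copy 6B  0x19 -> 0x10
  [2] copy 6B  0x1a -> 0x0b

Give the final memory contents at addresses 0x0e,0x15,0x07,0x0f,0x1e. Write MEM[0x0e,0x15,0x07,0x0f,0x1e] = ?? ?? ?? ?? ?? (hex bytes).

#0 dst[0x1b+7] := {0xff,0x3c,0x9d,0xfd,0x04,0xd8,0x2a}
#1 dst[0x10+6] := {0x6c,0xb0,0xff,0x3c,0x9d,0xfd}
#2 dst[0x0b+6] := {0xb0,0xff,0x3c,0x9d,0xfd,0x04}
query mem[0x0e]=0x9d, mem[0x15]=0xfd, mem[0x07]=0x3c, mem[0x0f]=0xfd, mem[0x1e]=0xfd

MEM[0x0e,0x15,0x07,0x0f,0x1e] = 9d fd 3c fd fd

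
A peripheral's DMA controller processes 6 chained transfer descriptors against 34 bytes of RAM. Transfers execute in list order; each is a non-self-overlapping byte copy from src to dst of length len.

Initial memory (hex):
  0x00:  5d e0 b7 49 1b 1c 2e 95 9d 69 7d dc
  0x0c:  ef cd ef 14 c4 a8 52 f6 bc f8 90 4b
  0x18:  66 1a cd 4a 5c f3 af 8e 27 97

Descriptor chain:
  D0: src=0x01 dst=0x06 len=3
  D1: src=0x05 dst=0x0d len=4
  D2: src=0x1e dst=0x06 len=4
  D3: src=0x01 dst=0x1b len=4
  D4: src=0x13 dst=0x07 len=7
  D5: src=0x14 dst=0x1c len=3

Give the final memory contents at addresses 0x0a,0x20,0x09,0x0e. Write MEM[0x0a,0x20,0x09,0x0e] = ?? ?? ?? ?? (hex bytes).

D0: mem[0x06..0x08] <- [e0 b7 49]
D1: mem[0x0d..0x10] <- [1c e0 b7 49]
D2: mem[0x06..0x09] <- [af 8e 27 97]
D3: mem[0x1b..0x1e] <- [e0 b7 49 1b]
D4: mem[0x07..0x0d] <- [f6 bc f8 90 4b 66 1a]
D5: mem[0x1c..0x1e] <- [bc f8 90]
query mem[0x0a]=0x90, mem[0x20]=0x27, mem[0x09]=0xf8, mem[0x0e]=0xe0

MEM[0x0a,0x20,0x09,0x0e] = 90 27 f8 e0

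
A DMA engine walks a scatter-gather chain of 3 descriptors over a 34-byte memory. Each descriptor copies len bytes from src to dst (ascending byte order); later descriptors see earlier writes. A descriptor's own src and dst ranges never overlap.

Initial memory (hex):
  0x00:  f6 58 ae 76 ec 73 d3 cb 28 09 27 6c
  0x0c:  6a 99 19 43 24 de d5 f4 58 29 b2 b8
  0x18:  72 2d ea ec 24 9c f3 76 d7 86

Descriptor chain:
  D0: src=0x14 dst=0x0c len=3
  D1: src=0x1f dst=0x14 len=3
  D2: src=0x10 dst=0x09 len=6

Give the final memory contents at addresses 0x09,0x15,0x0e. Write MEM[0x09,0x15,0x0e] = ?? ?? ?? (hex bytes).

[0] 0x14->0x0c len=3 : 58 29 b2
[1] 0x1f->0x14 len=3 : 76 d7 86
[2] 0x10->0x09 len=6 : 24 de d5 f4 76 d7
query mem[0x09]=0x24, mem[0x15]=0xd7, mem[0x0e]=0xd7

MEM[0x09,0x15,0x0e] = 24 d7 d7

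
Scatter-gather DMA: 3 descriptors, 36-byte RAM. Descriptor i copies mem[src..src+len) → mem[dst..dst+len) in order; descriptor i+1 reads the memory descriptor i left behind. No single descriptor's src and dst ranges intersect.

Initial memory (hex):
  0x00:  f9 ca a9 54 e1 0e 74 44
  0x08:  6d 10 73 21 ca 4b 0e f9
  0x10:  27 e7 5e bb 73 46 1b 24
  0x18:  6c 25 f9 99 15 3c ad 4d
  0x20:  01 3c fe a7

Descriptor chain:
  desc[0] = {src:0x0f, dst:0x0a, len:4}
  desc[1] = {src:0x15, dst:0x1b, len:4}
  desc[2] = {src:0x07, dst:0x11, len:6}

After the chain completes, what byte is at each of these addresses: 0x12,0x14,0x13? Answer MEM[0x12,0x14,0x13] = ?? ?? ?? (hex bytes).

  after D0: wrote 4B at 0x0a = f927e75e
  after D1: wrote 4B at 0x1b = 461b246c
  after D2: wrote 6B at 0x11 = 446d10f927e7
query mem[0x12]=0x6d, mem[0x14]=0xf9, mem[0x13]=0x10

MEM[0x12,0x14,0x13] = 6d f9 10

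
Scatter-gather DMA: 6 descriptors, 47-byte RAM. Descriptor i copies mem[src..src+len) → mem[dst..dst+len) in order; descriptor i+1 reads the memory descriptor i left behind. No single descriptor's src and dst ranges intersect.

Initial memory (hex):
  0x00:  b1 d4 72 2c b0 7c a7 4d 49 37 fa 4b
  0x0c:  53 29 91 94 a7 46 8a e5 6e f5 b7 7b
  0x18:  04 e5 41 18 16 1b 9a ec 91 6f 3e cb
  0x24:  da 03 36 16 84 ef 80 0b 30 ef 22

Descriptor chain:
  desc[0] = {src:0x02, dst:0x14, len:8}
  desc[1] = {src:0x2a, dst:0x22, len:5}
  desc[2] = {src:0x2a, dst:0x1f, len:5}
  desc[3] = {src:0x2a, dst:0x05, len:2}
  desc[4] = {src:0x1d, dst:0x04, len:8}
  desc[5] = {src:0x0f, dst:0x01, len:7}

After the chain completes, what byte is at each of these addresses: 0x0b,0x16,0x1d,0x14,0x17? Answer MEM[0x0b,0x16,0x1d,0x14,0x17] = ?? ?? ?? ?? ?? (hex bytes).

MEM[0x0b,0x16,0x1d,0x14,0x17] = 30 b0 1b 72 7c

  after D0: wrote 8B at 0x14 = 722cb07ca74d4937
  after D1: wrote 5B at 0x22 = 800b30ef22
  after D2: wrote 5B at 0x1f = 800b30ef22
  after D3: wrote 2B at 0x05 = 800b
  after D4: wrote 8B at 0x04 = 1b9a800b30ef2230
  after D5: wrote 7B at 0x01 = 94a7468ae5722c
query mem[0x0b]=0x30, mem[0x16]=0xb0, mem[0x1d]=0x1b, mem[0x14]=0x72, mem[0x17]=0x7c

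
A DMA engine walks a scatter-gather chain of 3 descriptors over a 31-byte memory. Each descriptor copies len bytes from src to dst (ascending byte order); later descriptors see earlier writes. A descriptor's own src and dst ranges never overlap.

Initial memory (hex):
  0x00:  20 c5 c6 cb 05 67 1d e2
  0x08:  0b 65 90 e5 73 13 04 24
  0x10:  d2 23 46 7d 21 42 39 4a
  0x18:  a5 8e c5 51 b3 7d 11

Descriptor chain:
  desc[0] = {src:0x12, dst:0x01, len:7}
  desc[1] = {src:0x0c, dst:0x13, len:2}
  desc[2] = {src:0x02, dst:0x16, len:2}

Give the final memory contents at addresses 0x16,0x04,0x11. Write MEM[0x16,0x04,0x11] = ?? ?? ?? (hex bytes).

MEM[0x16,0x04,0x11] = 7d 42 23

#0 dst[0x01+7] := {0x46,0x7d,0x21,0x42,0x39,0x4a,0xa5}
#1 dst[0x13+2] := {0x73,0x13}
#2 dst[0x16+2] := {0x7d,0x21}
query mem[0x16]=0x7d, mem[0x04]=0x42, mem[0x11]=0x23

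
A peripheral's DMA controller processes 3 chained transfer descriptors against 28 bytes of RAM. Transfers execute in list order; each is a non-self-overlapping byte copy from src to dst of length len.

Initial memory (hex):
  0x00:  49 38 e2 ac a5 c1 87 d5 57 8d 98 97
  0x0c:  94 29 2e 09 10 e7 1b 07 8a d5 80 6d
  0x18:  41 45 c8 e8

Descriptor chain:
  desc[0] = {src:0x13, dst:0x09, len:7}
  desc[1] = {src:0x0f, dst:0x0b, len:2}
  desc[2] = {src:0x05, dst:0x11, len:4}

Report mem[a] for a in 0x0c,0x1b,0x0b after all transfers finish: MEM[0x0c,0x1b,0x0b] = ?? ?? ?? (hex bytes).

D0: mem[0x09..0x0f] <- [07 8a d5 80 6d 41 45]
D1: mem[0x0b..0x0c] <- [45 10]
D2: mem[0x11..0x14] <- [c1 87 d5 57]
query mem[0x0c]=0x10, mem[0x1b]=0xe8, mem[0x0b]=0x45

MEM[0x0c,0x1b,0x0b] = 10 e8 45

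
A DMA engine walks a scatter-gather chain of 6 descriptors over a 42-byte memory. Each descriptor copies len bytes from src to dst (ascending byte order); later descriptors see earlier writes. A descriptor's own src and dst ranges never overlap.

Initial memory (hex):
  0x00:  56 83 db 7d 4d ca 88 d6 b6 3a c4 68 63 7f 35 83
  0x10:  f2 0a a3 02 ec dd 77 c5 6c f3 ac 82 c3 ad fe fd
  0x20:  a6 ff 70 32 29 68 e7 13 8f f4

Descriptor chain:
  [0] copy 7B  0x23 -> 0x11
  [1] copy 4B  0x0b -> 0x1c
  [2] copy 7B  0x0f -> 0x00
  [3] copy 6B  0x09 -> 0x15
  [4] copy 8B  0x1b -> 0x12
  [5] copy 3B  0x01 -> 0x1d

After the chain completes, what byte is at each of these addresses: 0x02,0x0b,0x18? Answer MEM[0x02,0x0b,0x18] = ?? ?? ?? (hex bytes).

#0 dst[0x11+7] := {0x32,0x29,0x68,0xe7,0x13,0x8f,0xf4}
#1 dst[0x1c+4] := {0x68,0x63,0x7f,0x35}
#2 dst[0x00+7] := {0x83,0xf2,0x32,0x29,0x68,0xe7,0x13}
#3 dst[0x15+6] := {0x3a,0xc4,0x68,0x63,0x7f,0x35}
#4 dst[0x12+8] := {0x82,0x68,0x63,0x7f,0x35,0xa6,0xff,0x70}
#5 dst[0x1d+3] := {0xf2,0x32,0x29}
query mem[0x02]=0x32, mem[0x0b]=0x68, mem[0x18]=0xff

MEM[0x02,0x0b,0x18] = 32 68 ff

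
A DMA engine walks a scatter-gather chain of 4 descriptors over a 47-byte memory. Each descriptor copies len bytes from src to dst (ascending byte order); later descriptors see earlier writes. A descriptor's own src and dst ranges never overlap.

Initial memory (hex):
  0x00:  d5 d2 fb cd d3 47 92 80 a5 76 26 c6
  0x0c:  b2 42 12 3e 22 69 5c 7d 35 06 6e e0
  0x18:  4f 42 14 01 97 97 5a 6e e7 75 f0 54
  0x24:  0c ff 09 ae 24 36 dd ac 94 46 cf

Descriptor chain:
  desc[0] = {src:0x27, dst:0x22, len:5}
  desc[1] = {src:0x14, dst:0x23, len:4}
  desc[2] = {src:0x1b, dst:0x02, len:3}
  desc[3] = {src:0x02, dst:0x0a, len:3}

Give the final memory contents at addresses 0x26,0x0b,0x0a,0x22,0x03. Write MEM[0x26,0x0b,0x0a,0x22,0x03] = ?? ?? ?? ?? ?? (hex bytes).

  after D0: wrote 5B at 0x22 = ae2436ddac
  after D1: wrote 4B at 0x23 = 35066ee0
  after D2: wrote 3B at 0x02 = 019797
  after D3: wrote 3B at 0x0a = 019797
query mem[0x26]=0xe0, mem[0x0b]=0x97, mem[0x0a]=0x01, mem[0x22]=0xae, mem[0x03]=0x97

MEM[0x26,0x0b,0x0a,0x22,0x03] = e0 97 01 ae 97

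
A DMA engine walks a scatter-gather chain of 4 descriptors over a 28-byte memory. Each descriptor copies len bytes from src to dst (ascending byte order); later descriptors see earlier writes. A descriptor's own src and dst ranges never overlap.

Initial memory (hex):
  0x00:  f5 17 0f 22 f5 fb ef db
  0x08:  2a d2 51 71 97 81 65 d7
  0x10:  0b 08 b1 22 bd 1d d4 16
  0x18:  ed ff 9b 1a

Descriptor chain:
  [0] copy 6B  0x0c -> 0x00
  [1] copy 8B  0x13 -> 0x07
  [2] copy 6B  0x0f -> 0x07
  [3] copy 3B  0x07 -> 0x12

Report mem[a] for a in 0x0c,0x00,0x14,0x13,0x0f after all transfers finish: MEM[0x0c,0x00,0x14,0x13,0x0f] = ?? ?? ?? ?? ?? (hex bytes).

#0 dst[0x00+6] := {0x97,0x81,0x65,0xd7,0x0b,0x08}
#1 dst[0x07+8] := {0x22,0xbd,0x1d,0xd4,0x16,0xed,0xff,0x9b}
#2 dst[0x07+6] := {0xd7,0x0b,0x08,0xb1,0x22,0xbd}
#3 dst[0x12+3] := {0xd7,0x0b,0x08}
query mem[0x0c]=0xbd, mem[0x00]=0x97, mem[0x14]=0x08, mem[0x13]=0x0b, mem[0x0f]=0xd7

MEM[0x0c,0x00,0x14,0x13,0x0f] = bd 97 08 0b d7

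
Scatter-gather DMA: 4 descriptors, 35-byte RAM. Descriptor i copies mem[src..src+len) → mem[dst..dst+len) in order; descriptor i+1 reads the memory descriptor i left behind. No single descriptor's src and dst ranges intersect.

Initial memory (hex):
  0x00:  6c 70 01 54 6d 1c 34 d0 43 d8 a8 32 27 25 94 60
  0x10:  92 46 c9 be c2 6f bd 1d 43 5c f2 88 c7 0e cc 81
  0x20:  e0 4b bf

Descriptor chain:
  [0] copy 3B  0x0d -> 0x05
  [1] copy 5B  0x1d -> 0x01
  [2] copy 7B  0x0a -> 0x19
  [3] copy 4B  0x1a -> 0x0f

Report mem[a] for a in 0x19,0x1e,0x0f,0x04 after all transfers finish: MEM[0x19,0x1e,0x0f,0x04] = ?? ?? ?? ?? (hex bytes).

MEM[0x19,0x1e,0x0f,0x04] = a8 60 32 e0

  after D0: wrote 3B at 0x05 = 259460
  after D1: wrote 5B at 0x01 = 0ecc81e04b
  after D2: wrote 7B at 0x19 = a8322725946092
  after D3: wrote 4B at 0x0f = 32272594
query mem[0x19]=0xa8, mem[0x1e]=0x60, mem[0x0f]=0x32, mem[0x04]=0xe0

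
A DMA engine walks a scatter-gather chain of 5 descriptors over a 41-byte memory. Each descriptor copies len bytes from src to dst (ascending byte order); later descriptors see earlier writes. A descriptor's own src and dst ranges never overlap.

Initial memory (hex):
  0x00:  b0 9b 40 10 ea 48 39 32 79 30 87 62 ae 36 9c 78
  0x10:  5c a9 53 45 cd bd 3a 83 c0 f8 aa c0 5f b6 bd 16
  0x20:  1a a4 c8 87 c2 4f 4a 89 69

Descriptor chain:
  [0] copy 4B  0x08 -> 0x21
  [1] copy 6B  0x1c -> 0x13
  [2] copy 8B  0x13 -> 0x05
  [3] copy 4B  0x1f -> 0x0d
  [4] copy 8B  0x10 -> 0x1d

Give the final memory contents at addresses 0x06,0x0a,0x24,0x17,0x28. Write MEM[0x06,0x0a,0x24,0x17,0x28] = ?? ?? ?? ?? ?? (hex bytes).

D0: mem[0x21..0x24] <- [79 30 87 62]
D1: mem[0x13..0x18] <- [5f b6 bd 16 1a 79]
D2: mem[0x05..0x0c] <- [5f b6 bd 16 1a 79 f8 aa]
D3: mem[0x0d..0x10] <- [16 1a 79 30]
D4: mem[0x1d..0x24] <- [30 a9 53 5f b6 bd 16 1a]
query mem[0x06]=0xb6, mem[0x0a]=0x79, mem[0x24]=0x1a, mem[0x17]=0x1a, mem[0x28]=0x69

MEM[0x06,0x0a,0x24,0x17,0x28] = b6 79 1a 1a 69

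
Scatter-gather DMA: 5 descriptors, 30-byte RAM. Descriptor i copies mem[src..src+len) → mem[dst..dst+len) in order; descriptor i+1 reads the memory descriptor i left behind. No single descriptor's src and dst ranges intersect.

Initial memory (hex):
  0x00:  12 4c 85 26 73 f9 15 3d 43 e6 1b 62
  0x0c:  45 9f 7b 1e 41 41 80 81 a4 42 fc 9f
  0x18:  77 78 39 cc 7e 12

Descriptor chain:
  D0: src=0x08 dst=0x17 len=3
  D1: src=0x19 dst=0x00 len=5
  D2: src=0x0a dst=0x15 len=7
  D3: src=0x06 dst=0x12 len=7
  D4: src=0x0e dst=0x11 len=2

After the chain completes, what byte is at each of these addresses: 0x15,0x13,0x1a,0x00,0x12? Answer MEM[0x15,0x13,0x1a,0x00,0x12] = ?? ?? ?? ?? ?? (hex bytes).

MEM[0x15,0x13,0x1a,0x00,0x12] = e6 3d 1e 1b 1e

#0 dst[0x17+3] := {0x43,0xe6,0x1b}
#1 dst[0x00+5] := {0x1b,0x39,0xcc,0x7e,0x12}
#2 dst[0x15+7] := {0x1b,0x62,0x45,0x9f,0x7b,0x1e,0x41}
#3 dst[0x12+7] := {0x15,0x3d,0x43,0xe6,0x1b,0x62,0x45}
#4 dst[0x11+2] := {0x7b,0x1e}
query mem[0x15]=0xe6, mem[0x13]=0x3d, mem[0x1a]=0x1e, mem[0x00]=0x1b, mem[0x12]=0x1e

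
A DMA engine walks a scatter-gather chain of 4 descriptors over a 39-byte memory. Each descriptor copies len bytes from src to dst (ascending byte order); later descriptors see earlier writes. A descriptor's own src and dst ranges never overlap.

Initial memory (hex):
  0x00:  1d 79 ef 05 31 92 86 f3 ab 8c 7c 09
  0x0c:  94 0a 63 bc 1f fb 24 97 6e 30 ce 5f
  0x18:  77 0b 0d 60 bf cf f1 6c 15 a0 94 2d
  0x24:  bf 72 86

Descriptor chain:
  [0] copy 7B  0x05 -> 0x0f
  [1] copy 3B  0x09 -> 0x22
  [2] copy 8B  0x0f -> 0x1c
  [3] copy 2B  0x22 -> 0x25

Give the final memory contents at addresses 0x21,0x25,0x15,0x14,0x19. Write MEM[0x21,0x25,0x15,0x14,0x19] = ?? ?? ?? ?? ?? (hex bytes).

  after D0: wrote 7B at 0x0f = 9286f3ab8c7c09
  after D1: wrote 3B at 0x22 = 8c7c09
  after D2: wrote 8B at 0x1c = 9286f3ab8c7c09ce
  after D3: wrote 2B at 0x25 = 09ce
query mem[0x21]=0x7c, mem[0x25]=0x09, mem[0x15]=0x09, mem[0x14]=0x7c, mem[0x19]=0x0b

MEM[0x21,0x25,0x15,0x14,0x19] = 7c 09 09 7c 0b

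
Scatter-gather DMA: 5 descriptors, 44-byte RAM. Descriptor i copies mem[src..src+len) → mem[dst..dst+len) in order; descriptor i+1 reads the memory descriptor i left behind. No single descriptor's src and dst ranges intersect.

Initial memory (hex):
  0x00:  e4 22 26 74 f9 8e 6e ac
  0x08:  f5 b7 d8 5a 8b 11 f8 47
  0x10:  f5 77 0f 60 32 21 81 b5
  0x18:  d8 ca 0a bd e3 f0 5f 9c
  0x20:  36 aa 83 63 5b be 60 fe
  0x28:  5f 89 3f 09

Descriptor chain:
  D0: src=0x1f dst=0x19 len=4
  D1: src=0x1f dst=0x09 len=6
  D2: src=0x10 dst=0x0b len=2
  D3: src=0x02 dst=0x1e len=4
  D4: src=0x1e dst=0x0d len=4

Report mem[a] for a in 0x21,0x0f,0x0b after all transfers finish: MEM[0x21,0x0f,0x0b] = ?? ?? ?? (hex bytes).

MEM[0x21,0x0f,0x0b] = 8e f9 f5

#0 dst[0x19+4] := {0x9c,0x36,0xaa,0x83}
#1 dst[0x09+6] := {0x9c,0x36,0xaa,0x83,0x63,0x5b}
#2 dst[0x0b+2] := {0xf5,0x77}
#3 dst[0x1e+4] := {0x26,0x74,0xf9,0x8e}
#4 dst[0x0d+4] := {0x26,0x74,0xf9,0x8e}
query mem[0x21]=0x8e, mem[0x0f]=0xf9, mem[0x0b]=0xf5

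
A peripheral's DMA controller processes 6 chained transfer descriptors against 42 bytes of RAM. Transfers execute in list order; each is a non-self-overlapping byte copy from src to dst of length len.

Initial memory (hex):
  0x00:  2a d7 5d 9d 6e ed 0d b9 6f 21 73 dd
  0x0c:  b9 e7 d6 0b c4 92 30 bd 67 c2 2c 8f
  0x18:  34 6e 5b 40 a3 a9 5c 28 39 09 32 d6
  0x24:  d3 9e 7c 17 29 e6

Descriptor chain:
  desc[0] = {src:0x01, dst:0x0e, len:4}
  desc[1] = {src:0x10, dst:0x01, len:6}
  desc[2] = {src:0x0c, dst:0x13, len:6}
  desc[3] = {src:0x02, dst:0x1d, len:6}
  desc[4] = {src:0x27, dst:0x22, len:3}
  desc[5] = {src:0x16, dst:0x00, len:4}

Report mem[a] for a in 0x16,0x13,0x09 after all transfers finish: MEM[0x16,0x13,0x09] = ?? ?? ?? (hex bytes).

#0 dst[0x0e+4] := {0xd7,0x5d,0x9d,0x6e}
#1 dst[0x01+6] := {0x9d,0x6e,0x30,0xbd,0x67,0xc2}
#2 dst[0x13+6] := {0xb9,0xe7,0xd7,0x5d,0x9d,0x6e}
#3 dst[0x1d+6] := {0x6e,0x30,0xbd,0x67,0xc2,0xb9}
#4 dst[0x22+3] := {0x17,0x29,0xe6}
#5 dst[0x00+4] := {0x5d,0x9d,0x6e,0x6e}
query mem[0x16]=0x5d, mem[0x13]=0xb9, mem[0x09]=0x21

MEM[0x16,0x13,0x09] = 5d b9 21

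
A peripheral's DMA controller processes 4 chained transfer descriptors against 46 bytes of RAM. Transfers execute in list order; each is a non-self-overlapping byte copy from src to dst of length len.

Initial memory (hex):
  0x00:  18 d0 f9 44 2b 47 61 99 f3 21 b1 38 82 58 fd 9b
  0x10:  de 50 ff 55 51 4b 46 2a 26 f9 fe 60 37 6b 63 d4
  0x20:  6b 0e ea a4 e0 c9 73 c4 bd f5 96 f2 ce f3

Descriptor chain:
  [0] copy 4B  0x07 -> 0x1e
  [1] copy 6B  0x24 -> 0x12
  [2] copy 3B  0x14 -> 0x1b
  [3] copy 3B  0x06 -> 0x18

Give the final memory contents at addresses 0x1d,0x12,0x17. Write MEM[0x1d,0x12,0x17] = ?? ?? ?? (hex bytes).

#0 dst[0x1e+4] := {0x99,0xf3,0x21,0xb1}
#1 dst[0x12+6] := {0xe0,0xc9,0x73,0xc4,0xbd,0xf5}
#2 dst[0x1b+3] := {0x73,0xc4,0xbd}
#3 dst[0x18+3] := {0x61,0x99,0xf3}
query mem[0x1d]=0xbd, mem[0x12]=0xe0, mem[0x17]=0xf5

MEM[0x1d,0x12,0x17] = bd e0 f5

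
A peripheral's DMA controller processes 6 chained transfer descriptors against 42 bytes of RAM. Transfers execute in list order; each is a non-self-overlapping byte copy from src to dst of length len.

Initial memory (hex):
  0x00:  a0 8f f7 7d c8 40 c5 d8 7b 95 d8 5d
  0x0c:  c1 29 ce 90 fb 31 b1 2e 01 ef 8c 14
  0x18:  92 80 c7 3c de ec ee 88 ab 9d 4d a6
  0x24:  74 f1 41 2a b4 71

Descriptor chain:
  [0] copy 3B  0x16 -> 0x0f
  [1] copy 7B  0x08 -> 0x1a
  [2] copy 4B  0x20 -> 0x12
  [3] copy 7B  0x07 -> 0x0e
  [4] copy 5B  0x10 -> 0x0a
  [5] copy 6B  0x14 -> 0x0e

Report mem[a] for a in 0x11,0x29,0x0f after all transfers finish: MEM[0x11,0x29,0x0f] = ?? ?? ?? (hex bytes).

MEM[0x11,0x29,0x0f] = 14 71 a6

#0 dst[0x0f+3] := {0x8c,0x14,0x92}
#1 dst[0x1a+7] := {0x7b,0x95,0xd8,0x5d,0xc1,0x29,0xce}
#2 dst[0x12+4] := {0xce,0x9d,0x4d,0xa6}
#3 dst[0x0e+7] := {0xd8,0x7b,0x95,0xd8,0x5d,0xc1,0x29}
#4 dst[0x0a+5] := {0x95,0xd8,0x5d,0xc1,0x29}
#5 dst[0x0e+6] := {0x29,0xa6,0x8c,0x14,0x92,0x80}
query mem[0x11]=0x14, mem[0x29]=0x71, mem[0x0f]=0xa6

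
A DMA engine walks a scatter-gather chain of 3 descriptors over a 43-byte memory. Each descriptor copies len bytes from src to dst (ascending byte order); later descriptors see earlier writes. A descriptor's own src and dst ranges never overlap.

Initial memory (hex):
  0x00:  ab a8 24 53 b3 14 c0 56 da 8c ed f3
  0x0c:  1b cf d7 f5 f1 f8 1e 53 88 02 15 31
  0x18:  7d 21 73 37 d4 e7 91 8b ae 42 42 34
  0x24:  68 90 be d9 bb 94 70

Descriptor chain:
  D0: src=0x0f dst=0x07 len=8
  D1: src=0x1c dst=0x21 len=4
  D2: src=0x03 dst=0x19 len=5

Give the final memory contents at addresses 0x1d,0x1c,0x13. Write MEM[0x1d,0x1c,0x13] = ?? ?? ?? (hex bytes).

[0] 0x0f->0x07 len=8 : f5 f1 f8 1e 53 88 02 15
[1] 0x1c->0x21 len=4 : d4 e7 91 8b
[2] 0x03->0x19 len=5 : 53 b3 14 c0 f5
query mem[0x1d]=0xf5, mem[0x1c]=0xc0, mem[0x13]=0x53

MEM[0x1d,0x1c,0x13] = f5 c0 53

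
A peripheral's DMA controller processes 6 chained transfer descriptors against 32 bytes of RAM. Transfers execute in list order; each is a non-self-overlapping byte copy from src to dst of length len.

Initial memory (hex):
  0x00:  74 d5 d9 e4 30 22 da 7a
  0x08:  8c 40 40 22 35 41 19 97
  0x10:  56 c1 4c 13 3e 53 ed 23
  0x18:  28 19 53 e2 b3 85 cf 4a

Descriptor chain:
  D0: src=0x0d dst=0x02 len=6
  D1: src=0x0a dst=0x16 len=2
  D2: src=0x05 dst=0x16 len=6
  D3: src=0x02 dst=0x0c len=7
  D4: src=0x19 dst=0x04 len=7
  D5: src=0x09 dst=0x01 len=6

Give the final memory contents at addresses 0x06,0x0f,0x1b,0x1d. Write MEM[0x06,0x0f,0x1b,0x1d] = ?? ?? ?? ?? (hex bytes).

  after D0: wrote 6B at 0x02 = 41199756c14c
  after D1: wrote 2B at 0x16 = 4022
  after D2: wrote 6B at 0x16 = 56c14c8c4040
  after D3: wrote 7B at 0x0c = 41199756c14c8c
  after D4: wrote 7B at 0x04 = 8c4040b385cf4a
  after D5: wrote 6B at 0x01 = cf4a22411997
query mem[0x06]=0x97, mem[0x0f]=0x56, mem[0x1b]=0x40, mem[0x1d]=0x85

MEM[0x06,0x0f,0x1b,0x1d] = 97 56 40 85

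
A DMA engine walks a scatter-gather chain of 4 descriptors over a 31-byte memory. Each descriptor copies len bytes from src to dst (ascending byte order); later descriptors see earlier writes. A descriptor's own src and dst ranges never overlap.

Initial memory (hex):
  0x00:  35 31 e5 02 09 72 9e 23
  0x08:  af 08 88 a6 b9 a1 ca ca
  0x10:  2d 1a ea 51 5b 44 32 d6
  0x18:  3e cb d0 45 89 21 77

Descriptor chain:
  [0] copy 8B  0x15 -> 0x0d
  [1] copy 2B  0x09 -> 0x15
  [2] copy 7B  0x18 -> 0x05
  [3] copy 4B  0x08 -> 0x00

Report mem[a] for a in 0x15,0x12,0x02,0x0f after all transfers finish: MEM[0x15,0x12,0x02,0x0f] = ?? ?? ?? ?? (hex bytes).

MEM[0x15,0x12,0x02,0x0f] = 08 d0 21 d6

  after D0: wrote 8B at 0x0d = 4432d63ecbd04589
  after D1: wrote 2B at 0x15 = 0888
  after D2: wrote 7B at 0x05 = 3ecbd045892177
  after D3: wrote 4B at 0x00 = 45892177
query mem[0x15]=0x08, mem[0x12]=0xd0, mem[0x02]=0x21, mem[0x0f]=0xd6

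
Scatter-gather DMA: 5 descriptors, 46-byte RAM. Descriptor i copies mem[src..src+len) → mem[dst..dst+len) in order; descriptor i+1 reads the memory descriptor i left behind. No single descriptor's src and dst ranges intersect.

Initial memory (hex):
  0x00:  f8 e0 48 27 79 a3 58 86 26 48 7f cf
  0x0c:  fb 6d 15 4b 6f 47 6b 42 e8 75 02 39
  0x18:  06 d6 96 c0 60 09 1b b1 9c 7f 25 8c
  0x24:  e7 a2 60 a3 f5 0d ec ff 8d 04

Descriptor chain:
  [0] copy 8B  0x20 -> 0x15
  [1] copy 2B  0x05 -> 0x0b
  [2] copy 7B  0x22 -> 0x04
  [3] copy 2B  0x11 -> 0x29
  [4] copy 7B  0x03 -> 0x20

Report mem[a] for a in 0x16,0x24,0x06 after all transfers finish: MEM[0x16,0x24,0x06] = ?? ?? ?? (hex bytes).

D0: mem[0x15..0x1c] <- [9c 7f 25 8c e7 a2 60 a3]
D1: mem[0x0b..0x0c] <- [a3 58]
D2: mem[0x04..0x0a] <- [25 8c e7 a2 60 a3 f5]
D3: mem[0x29..0x2a] <- [47 6b]
D4: mem[0x20..0x26] <- [27 25 8c e7 a2 60 a3]
query mem[0x16]=0x7f, mem[0x24]=0xa2, mem[0x06]=0xe7

MEM[0x16,0x24,0x06] = 7f a2 e7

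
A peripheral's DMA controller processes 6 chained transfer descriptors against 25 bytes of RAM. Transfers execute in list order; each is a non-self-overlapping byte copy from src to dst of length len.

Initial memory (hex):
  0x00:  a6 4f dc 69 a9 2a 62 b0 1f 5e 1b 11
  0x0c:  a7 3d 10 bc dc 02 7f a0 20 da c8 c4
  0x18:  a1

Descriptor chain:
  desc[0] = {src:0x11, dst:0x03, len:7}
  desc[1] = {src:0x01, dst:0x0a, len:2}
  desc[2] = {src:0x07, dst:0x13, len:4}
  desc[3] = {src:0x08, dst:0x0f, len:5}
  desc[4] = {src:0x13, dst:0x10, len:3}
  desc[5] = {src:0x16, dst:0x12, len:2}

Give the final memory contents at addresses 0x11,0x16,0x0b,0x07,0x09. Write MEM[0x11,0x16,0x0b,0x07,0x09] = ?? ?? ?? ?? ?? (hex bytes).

MEM[0x11,0x16,0x0b,0x07,0x09] = c8 4f dc da c4

D0: mem[0x03..0x09] <- [02 7f a0 20 da c8 c4]
D1: mem[0x0a..0x0b] <- [4f dc]
D2: mem[0x13..0x16] <- [da c8 c4 4f]
D3: mem[0x0f..0x13] <- [c8 c4 4f dc a7]
D4: mem[0x10..0x12] <- [a7 c8 c4]
D5: mem[0x12..0x13] <- [4f c4]
query mem[0x11]=0xc8, mem[0x16]=0x4f, mem[0x0b]=0xdc, mem[0x07]=0xda, mem[0x09]=0xc4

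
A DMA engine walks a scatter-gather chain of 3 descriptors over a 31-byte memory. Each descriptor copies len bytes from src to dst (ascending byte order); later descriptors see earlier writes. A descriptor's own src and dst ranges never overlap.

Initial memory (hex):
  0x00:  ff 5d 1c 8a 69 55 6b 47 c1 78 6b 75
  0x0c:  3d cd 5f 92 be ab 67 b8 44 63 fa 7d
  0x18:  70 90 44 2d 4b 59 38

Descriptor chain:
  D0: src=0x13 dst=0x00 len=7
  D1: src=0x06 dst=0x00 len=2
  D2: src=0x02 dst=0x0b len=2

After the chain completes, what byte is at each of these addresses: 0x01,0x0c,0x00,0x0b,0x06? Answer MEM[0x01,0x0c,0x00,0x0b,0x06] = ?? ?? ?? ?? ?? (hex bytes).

  after D0: wrote 7B at 0x00 = b84463fa7d7090
  after D1: wrote 2B at 0x00 = 9047
  after D2: wrote 2B at 0x0b = 63fa
query mem[0x01]=0x47, mem[0x0c]=0xfa, mem[0x00]=0x90, mem[0x0b]=0x63, mem[0x06]=0x90

MEM[0x01,0x0c,0x00,0x0b,0x06] = 47 fa 90 63 90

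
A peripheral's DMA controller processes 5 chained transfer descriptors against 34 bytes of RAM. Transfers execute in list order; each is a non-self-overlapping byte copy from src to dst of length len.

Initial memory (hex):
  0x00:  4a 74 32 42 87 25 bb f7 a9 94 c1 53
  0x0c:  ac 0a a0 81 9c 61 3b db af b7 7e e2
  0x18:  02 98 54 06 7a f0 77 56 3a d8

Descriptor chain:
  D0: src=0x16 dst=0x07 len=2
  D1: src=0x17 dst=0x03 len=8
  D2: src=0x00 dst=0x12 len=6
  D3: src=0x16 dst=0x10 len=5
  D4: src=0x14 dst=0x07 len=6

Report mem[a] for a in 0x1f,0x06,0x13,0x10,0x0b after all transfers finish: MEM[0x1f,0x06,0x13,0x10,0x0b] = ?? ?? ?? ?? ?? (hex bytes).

MEM[0x1f,0x06,0x13,0x10,0x0b] = 56 54 98 02 02

  after D0: wrote 2B at 0x07 = 7ee2
  after D1: wrote 8B at 0x03 = e2029854067af077
  after D2: wrote 6B at 0x12 = 4a7432e20298
  after D3: wrote 5B at 0x10 = 0298029854
  after D4: wrote 6B at 0x07 = 54e202980298
query mem[0x1f]=0x56, mem[0x06]=0x54, mem[0x13]=0x98, mem[0x10]=0x02, mem[0x0b]=0x02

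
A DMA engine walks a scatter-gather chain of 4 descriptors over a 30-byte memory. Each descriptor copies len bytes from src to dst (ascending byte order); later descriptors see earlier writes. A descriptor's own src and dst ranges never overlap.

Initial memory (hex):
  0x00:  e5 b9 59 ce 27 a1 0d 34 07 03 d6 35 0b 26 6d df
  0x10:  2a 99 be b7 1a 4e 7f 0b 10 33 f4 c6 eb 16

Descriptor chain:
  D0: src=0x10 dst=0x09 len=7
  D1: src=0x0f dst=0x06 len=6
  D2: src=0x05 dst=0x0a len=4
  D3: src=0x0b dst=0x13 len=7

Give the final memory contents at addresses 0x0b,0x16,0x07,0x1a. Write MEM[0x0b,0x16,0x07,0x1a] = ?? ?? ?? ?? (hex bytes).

D0: mem[0x09..0x0f] <- [2a 99 be b7 1a 4e 7f]
D1: mem[0x06..0x0b] <- [7f 2a 99 be b7 1a]
D2: mem[0x0a..0x0d] <- [a1 7f 2a 99]
D3: mem[0x13..0x19] <- [7f 2a 99 4e 7f 2a 99]
query mem[0x0b]=0x7f, mem[0x16]=0x4e, mem[0x07]=0x2a, mem[0x1a]=0xf4

MEM[0x0b,0x16,0x07,0x1a] = 7f 4e 2a f4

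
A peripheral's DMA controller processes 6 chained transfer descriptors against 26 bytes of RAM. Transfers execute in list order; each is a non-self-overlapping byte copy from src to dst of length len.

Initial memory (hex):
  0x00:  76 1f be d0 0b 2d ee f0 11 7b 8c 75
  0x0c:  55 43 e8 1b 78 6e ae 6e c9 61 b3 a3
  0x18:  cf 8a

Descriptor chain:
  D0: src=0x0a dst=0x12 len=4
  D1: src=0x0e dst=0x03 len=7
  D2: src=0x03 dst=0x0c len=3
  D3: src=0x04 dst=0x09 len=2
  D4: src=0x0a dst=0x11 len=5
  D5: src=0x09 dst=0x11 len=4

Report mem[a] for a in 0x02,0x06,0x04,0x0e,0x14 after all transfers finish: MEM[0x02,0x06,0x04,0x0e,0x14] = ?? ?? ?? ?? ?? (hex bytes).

MEM[0x02,0x06,0x04,0x0e,0x14] = be 6e 1b 78 e8

  after D0: wrote 4B at 0x12 = 8c755543
  after D1: wrote 7B at 0x03 = e81b786e8c7555
  after D2: wrote 3B at 0x0c = e81b78
  after D3: wrote 2B at 0x09 = 1b78
  after D4: wrote 5B at 0x11 = 7875e81b78
  after D5: wrote 4B at 0x11 = 1b7875e8
query mem[0x02]=0xbe, mem[0x06]=0x6e, mem[0x04]=0x1b, mem[0x0e]=0x78, mem[0x14]=0xe8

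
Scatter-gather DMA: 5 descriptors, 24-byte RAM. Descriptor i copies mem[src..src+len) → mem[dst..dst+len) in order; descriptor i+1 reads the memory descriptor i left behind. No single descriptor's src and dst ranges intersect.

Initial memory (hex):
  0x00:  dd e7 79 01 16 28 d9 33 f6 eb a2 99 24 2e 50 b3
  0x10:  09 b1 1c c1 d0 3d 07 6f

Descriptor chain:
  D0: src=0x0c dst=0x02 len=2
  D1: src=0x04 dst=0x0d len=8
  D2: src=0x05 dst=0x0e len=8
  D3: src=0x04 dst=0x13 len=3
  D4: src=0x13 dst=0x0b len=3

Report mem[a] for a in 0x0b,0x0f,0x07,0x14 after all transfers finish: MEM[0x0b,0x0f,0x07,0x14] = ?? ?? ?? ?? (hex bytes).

MEM[0x0b,0x0f,0x07,0x14] = 16 d9 33 28

  after D0: wrote 2B at 0x02 = 242e
  after D1: wrote 8B at 0x0d = 1628d933f6eba299
  after D2: wrote 8B at 0x0e = 28d933f6eba29924
  after D3: wrote 3B at 0x13 = 1628d9
  after D4: wrote 3B at 0x0b = 1628d9
query mem[0x0b]=0x16, mem[0x0f]=0xd9, mem[0x07]=0x33, mem[0x14]=0x28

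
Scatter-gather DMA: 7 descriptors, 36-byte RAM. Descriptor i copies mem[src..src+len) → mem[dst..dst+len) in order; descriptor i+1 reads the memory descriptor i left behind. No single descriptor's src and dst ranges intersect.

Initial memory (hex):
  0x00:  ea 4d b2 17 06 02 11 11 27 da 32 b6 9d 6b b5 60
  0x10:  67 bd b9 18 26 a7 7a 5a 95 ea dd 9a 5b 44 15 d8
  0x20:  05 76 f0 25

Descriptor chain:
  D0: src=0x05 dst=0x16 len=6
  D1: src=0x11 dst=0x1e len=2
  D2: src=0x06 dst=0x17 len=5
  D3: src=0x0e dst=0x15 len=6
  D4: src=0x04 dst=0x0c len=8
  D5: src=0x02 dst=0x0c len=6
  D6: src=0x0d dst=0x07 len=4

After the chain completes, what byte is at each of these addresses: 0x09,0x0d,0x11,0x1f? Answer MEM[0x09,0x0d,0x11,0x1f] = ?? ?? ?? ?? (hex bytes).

[0] 0x05->0x16 len=6 : 02 11 11 27 da 32
[1] 0x11->0x1e len=2 : bd b9
[2] 0x06->0x17 len=5 : 11 11 27 da 32
[3] 0x0e->0x15 len=6 : b5 60 67 bd b9 18
[4] 0x04->0x0c len=8 : 06 02 11 11 27 da 32 b6
[5] 0x02->0x0c len=6 : b2 17 06 02 11 11
[6] 0x0d->0x07 len=4 : 17 06 02 11
query mem[0x09]=0x02, mem[0x0d]=0x17, mem[0x11]=0x11, mem[0x1f]=0xb9

MEM[0x09,0x0d,0x11,0x1f] = 02 17 11 b9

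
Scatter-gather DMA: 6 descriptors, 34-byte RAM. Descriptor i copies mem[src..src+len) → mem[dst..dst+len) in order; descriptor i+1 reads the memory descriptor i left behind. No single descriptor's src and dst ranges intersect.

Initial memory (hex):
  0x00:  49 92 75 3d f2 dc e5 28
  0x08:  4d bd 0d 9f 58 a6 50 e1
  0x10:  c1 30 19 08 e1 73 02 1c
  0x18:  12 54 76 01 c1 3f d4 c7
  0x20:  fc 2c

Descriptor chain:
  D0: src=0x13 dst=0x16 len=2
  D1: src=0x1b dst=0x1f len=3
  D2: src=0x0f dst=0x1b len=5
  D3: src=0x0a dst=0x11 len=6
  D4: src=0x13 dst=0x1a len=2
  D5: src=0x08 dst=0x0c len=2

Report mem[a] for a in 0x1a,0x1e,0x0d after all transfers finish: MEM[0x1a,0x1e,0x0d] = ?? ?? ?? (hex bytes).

MEM[0x1a,0x1e,0x0d] = 58 19 bd

[0] 0x13->0x16 len=2 : 08 e1
[1] 0x1b->0x1f len=3 : 01 c1 3f
[2] 0x0f->0x1b len=5 : e1 c1 30 19 08
[3] 0x0a->0x11 len=6 : 0d 9f 58 a6 50 e1
[4] 0x13->0x1a len=2 : 58 a6
[5] 0x08->0x0c len=2 : 4d bd
query mem[0x1a]=0x58, mem[0x1e]=0x19, mem[0x0d]=0xbd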